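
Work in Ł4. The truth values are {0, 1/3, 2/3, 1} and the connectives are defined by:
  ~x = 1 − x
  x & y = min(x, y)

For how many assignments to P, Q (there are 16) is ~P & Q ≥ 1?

1

P = 0, Q = 0 ↦ 0  <
P = 0, Q = 1/3 ↦ 1/3  <
P = 0, Q = 2/3 ↦ 2/3  <
P = 0, Q = 1 ↦ 1  ≥
P = 1/3, Q = 0 ↦ 0  <
P = 1/3, Q = 1/3 ↦ 1/3  <
P = 1/3, Q = 2/3 ↦ 2/3  <
P = 1/3, Q = 1 ↦ 2/3  <
P = 2/3, Q = 0 ↦ 0  <
P = 2/3, Q = 1/3 ↦ 1/3  <
P = 2/3, Q = 2/3 ↦ 1/3  <
P = 2/3, Q = 1 ↦ 1/3  <
P = 1, Q = 0 ↦ 0  <
P = 1, Q = 1/3 ↦ 0  <
P = 1, Q = 2/3 ↦ 0  <
P = 1, Q = 1 ↦ 0  <
So 1 of the 16 assignments meets the threshold.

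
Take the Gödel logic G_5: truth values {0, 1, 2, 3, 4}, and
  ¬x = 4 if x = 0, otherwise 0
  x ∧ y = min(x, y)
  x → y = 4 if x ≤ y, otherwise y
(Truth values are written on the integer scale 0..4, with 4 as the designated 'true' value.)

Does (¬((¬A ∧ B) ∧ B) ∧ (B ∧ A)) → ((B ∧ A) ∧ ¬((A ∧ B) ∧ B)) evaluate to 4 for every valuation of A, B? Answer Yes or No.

Counterexample: take A = 1, B = 1.
¬A = ¬1 = 0
¬A ∧ B = 0 ∧ 1 = 0
(¬A ∧ B) ∧ B = 0 ∧ 1 = 0
¬((¬A ∧ B) ∧ B) = ¬0 = 4
B ∧ A = 1 ∧ 1 = 1
¬((¬A ∧ B) ∧ B) ∧ (B ∧ A) = 4 ∧ 1 = 1
B ∧ A = 1 ∧ 1 = 1
A ∧ B = 1 ∧ 1 = 1
(A ∧ B) ∧ B = 1 ∧ 1 = 1
¬((A ∧ B) ∧ B) = ¬1 = 0
(B ∧ A) ∧ ¬((A ∧ B) ∧ B) = 1 ∧ 0 = 0
(¬((¬A ∧ B) ∧ B) ∧ (B ∧ A)) → ((B ∧ A) ∧ ¬((A ∧ B) ∧ B)) = 1 → 0 = 0
This gives 0 ≠ 4.

No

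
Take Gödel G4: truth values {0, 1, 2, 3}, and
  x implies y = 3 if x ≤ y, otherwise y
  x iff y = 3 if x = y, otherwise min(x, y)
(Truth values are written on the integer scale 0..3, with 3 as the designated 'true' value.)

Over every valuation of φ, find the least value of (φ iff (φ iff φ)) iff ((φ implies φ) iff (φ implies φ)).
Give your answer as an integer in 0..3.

Take φ = 0:
φ iff φ = 0 iff 0 = 3
φ iff (φ iff φ) = 0 iff 3 = 0
φ implies φ = 0 implies 0 = 3
φ implies φ = 0 implies 0 = 3
(φ implies φ) iff (φ implies φ) = 3 iff 3 = 3
(φ iff (φ iff φ)) iff ((φ implies φ) iff (φ implies φ)) = 0 iff 3 = 0
No assignment yields a value below 0, so this is the minimum.

0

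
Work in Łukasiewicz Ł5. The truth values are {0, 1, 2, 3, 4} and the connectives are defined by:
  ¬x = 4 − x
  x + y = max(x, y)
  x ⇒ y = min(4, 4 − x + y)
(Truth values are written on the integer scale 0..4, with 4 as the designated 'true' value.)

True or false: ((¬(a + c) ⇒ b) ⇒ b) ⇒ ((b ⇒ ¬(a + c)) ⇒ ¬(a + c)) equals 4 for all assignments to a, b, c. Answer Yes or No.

At a = 2, b = 0, c = 4, for instance:
a + c = 2 + 4 = 4
¬(a + c) = ¬4 = 0
¬(a + c) ⇒ b = 0 ⇒ 0 = 4
(¬(a + c) ⇒ b) ⇒ b = 4 ⇒ 0 = 0
b ⇒ ¬(a + c) = 0 ⇒ 0 = 4
(b ⇒ ¬(a + c)) ⇒ ¬(a + c) = 4 ⇒ 0 = 0
((¬(a + c) ⇒ b) ⇒ b) ⇒ ((b ⇒ ¬(a + c)) ⇒ ¬(a + c)) = 0 ⇒ 0 = 4
and checking the remaining 124 assignments likewise gives ≥ 4 in every case.

Yes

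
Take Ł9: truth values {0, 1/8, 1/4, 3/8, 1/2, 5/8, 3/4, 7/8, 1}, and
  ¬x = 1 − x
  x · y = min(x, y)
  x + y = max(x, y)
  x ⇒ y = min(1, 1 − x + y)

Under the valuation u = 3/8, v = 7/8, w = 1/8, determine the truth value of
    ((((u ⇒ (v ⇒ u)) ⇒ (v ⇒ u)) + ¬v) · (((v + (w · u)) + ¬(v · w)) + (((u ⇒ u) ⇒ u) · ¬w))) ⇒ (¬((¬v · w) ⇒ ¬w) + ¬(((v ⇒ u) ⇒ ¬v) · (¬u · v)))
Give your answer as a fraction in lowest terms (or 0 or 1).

v ⇒ u = 7/8 ⇒ 3/8 = 1/2
u ⇒ (v ⇒ u) = 3/8 ⇒ 1/2 = 1
v ⇒ u = 7/8 ⇒ 3/8 = 1/2
(u ⇒ (v ⇒ u)) ⇒ (v ⇒ u) = 1 ⇒ 1/2 = 1/2
¬v = ¬7/8 = 1/8
((u ⇒ (v ⇒ u)) ⇒ (v ⇒ u)) + ¬v = 1/2 + 1/8 = 1/2
w · u = 1/8 · 3/8 = 1/8
v + (w · u) = 7/8 + 1/8 = 7/8
v · w = 7/8 · 1/8 = 1/8
¬(v · w) = ¬1/8 = 7/8
(v + (w · u)) + ¬(v · w) = 7/8 + 7/8 = 7/8
u ⇒ u = 3/8 ⇒ 3/8 = 1
(u ⇒ u) ⇒ u = 1 ⇒ 3/8 = 3/8
¬w = ¬1/8 = 7/8
((u ⇒ u) ⇒ u) · ¬w = 3/8 · 7/8 = 3/8
((v + (w · u)) + ¬(v · w)) + (((u ⇒ u) ⇒ u) · ¬w) = 7/8 + 3/8 = 7/8
(((u ⇒ (v ⇒ u)) ⇒ (v ⇒ u)) + ¬v) · (((v + (w · u)) + ¬(v · w)) + (((u ⇒ u) ⇒ u) · ¬w)) = 1/2 · 7/8 = 1/2
¬v = ¬7/8 = 1/8
¬v · w = 1/8 · 1/8 = 1/8
¬w = ¬1/8 = 7/8
(¬v · w) ⇒ ¬w = 1/8 ⇒ 7/8 = 1
¬((¬v · w) ⇒ ¬w) = ¬1 = 0
v ⇒ u = 7/8 ⇒ 3/8 = 1/2
¬v = ¬7/8 = 1/8
(v ⇒ u) ⇒ ¬v = 1/2 ⇒ 1/8 = 5/8
¬u = ¬3/8 = 5/8
¬u · v = 5/8 · 7/8 = 5/8
((v ⇒ u) ⇒ ¬v) · (¬u · v) = 5/8 · 5/8 = 5/8
¬(((v ⇒ u) ⇒ ¬v) · (¬u · v)) = ¬5/8 = 3/8
¬((¬v · w) ⇒ ¬w) + ¬(((v ⇒ u) ⇒ ¬v) · (¬u · v)) = 0 + 3/8 = 3/8
((((u ⇒ (v ⇒ u)) ⇒ (v ⇒ u)) + ¬v) · (((v + (w · u)) + ¬(v · w)) + (((u ⇒ u) ⇒ u) · ¬w))) ⇒ (¬((¬v · w) ⇒ ¬w) + ¬(((v ⇒ u) ⇒ ¬v) · (¬u · v))) = 1/2 ⇒ 3/8 = 7/8

7/8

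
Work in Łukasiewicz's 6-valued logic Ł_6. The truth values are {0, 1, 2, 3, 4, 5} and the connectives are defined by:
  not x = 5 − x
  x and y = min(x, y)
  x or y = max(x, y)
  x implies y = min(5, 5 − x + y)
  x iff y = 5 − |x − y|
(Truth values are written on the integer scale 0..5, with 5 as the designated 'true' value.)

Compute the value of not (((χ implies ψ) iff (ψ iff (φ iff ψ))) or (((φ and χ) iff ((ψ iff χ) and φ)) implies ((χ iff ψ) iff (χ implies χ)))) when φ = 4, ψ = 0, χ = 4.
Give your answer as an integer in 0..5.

χ implies ψ = 4 implies 0 = 1
φ iff ψ = 4 iff 0 = 1
ψ iff (φ iff ψ) = 0 iff 1 = 4
(χ implies ψ) iff (ψ iff (φ iff ψ)) = 1 iff 4 = 2
φ and χ = 4 and 4 = 4
ψ iff χ = 0 iff 4 = 1
(ψ iff χ) and φ = 1 and 4 = 1
(φ and χ) iff ((ψ iff χ) and φ) = 4 iff 1 = 2
χ iff ψ = 4 iff 0 = 1
χ implies χ = 4 implies 4 = 5
(χ iff ψ) iff (χ implies χ) = 1 iff 5 = 1
((φ and χ) iff ((ψ iff χ) and φ)) implies ((χ iff ψ) iff (χ implies χ)) = 2 implies 1 = 4
((χ implies ψ) iff (ψ iff (φ iff ψ))) or (((φ and χ) iff ((ψ iff χ) and φ)) implies ((χ iff ψ) iff (χ implies χ))) = 2 or 4 = 4
not (((χ implies ψ) iff (ψ iff (φ iff ψ))) or (((φ and χ) iff ((ψ iff χ) and φ)) implies ((χ iff ψ) iff (χ implies χ)))) = not 4 = 1

1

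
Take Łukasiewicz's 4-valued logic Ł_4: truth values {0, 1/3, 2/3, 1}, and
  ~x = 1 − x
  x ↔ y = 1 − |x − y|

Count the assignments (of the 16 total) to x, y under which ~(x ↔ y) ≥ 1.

x = 0, y = 0 ↦ 0  <
x = 0, y = 1/3 ↦ 1/3  <
x = 0, y = 2/3 ↦ 2/3  <
x = 0, y = 1 ↦ 1  ≥
x = 1/3, y = 0 ↦ 1/3  <
x = 1/3, y = 1/3 ↦ 0  <
x = 1/3, y = 2/3 ↦ 1/3  <
x = 1/3, y = 1 ↦ 2/3  <
x = 2/3, y = 0 ↦ 2/3  <
x = 2/3, y = 1/3 ↦ 1/3  <
x = 2/3, y = 2/3 ↦ 0  <
x = 2/3, y = 1 ↦ 1/3  <
x = 1, y = 0 ↦ 1  ≥
x = 1, y = 1/3 ↦ 2/3  <
x = 1, y = 2/3 ↦ 1/3  <
x = 1, y = 1 ↦ 0  <
So 2 of the 16 assignments meet the threshold.

2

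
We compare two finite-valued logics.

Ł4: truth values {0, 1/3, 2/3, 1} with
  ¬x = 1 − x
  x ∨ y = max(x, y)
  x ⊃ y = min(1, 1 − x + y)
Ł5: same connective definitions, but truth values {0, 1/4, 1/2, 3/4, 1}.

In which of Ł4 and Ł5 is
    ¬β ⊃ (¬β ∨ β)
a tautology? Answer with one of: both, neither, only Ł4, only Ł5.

both

In Ł4: every assignment gives 1 — tautology.
In Ł5: every assignment gives 1 — tautology.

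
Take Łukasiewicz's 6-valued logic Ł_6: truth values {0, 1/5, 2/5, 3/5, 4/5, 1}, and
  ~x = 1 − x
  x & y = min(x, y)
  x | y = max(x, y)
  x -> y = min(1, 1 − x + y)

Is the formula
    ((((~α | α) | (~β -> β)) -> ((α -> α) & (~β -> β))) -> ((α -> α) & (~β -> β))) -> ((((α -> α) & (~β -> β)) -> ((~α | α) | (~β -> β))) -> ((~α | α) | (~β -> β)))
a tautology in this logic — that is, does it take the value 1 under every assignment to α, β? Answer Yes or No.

At α = 4/5, β = 1, for instance:
~α = ~4/5 = 1/5
~α | α = 1/5 | 4/5 = 4/5
~β = ~1 = 0
~β -> β = 0 -> 1 = 1
(~α | α) | (~β -> β) = 4/5 | 1 = 1
α -> α = 4/5 -> 4/5 = 1
~β = ~1 = 0
~β -> β = 0 -> 1 = 1
(α -> α) & (~β -> β) = 1 & 1 = 1
((~α | α) | (~β -> β)) -> ((α -> α) & (~β -> β)) = 1 -> 1 = 1
(((~α | α) | (~β -> β)) -> ((α -> α) & (~β -> β))) -> ((α -> α) & (~β -> β)) = 1 -> 1 = 1
((α -> α) & (~β -> β)) -> ((~α | α) | (~β -> β)) = 1 -> 1 = 1
(((α -> α) & (~β -> β)) -> ((~α | α) | (~β -> β))) -> ((~α | α) | (~β -> β)) = 1 -> 1 = 1
((((~α | α) | (~β -> β)) -> ((α -> α) & (~β -> β))) -> ((α -> α) & (~β -> β))) -> ((((α -> α) & (~β -> β)) -> ((~α | α) | (~β -> β))) -> ((~α | α) | (~β -> β))) = 1 -> 1 = 1
and checking the remaining 35 assignments likewise gives ≥ 1 in every case.

Yes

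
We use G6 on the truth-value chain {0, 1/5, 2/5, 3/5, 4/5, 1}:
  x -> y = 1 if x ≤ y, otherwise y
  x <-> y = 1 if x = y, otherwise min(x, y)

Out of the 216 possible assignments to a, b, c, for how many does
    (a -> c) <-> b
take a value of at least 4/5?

value 1: 36 assignments (counts)
value 4/5: 22 assignments (counts)
value 3/5: 26 assignments
value 2/5: 33 assignments
value 1/5: 43 assignments
value 0: 56 assignments
So 58 of the 216 assignments meet the threshold.

58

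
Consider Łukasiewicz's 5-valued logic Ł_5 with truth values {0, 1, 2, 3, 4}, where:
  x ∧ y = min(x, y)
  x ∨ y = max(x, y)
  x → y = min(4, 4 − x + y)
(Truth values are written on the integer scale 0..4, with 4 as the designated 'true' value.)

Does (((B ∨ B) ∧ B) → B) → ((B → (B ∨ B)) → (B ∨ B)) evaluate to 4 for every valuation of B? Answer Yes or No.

No

Counterexample: take B = 0.
B ∨ B = 0 ∨ 0 = 0
(B ∨ B) ∧ B = 0 ∧ 0 = 0
((B ∨ B) ∧ B) → B = 0 → 0 = 4
B ∨ B = 0 ∨ 0 = 0
B → (B ∨ B) = 0 → 0 = 4
B ∨ B = 0 ∨ 0 = 0
(B → (B ∨ B)) → (B ∨ B) = 4 → 0 = 0
(((B ∨ B) ∧ B) → B) → ((B → (B ∨ B)) → (B ∨ B)) = 4 → 0 = 0
This gives 0 ≠ 4.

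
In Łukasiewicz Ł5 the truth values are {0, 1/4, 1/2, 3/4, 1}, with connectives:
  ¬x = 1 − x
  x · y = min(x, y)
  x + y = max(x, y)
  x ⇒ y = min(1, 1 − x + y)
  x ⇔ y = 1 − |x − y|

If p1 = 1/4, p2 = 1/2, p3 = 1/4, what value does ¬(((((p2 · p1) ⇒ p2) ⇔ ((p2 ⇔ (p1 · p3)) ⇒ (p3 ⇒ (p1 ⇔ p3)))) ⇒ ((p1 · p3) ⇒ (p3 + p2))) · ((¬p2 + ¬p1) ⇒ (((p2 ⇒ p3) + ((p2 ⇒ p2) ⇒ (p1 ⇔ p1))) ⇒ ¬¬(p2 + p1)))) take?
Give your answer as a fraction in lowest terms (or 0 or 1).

p2 · p1 = 1/2 · 1/4 = 1/4
(p2 · p1) ⇒ p2 = 1/4 ⇒ 1/2 = 1
p1 · p3 = 1/4 · 1/4 = 1/4
p2 ⇔ (p1 · p3) = 1/2 ⇔ 1/4 = 3/4
p1 ⇔ p3 = 1/4 ⇔ 1/4 = 1
p3 ⇒ (p1 ⇔ p3) = 1/4 ⇒ 1 = 1
(p2 ⇔ (p1 · p3)) ⇒ (p3 ⇒ (p1 ⇔ p3)) = 3/4 ⇒ 1 = 1
((p2 · p1) ⇒ p2) ⇔ ((p2 ⇔ (p1 · p3)) ⇒ (p3 ⇒ (p1 ⇔ p3))) = 1 ⇔ 1 = 1
p1 · p3 = 1/4 · 1/4 = 1/4
p3 + p2 = 1/4 + 1/2 = 1/2
(p1 · p3) ⇒ (p3 + p2) = 1/4 ⇒ 1/2 = 1
(((p2 · p1) ⇒ p2) ⇔ ((p2 ⇔ (p1 · p3)) ⇒ (p3 ⇒ (p1 ⇔ p3)))) ⇒ ((p1 · p3) ⇒ (p3 + p2)) = 1 ⇒ 1 = 1
¬p2 = ¬1/2 = 1/2
¬p1 = ¬1/4 = 3/4
¬p2 + ¬p1 = 1/2 + 3/4 = 3/4
p2 ⇒ p3 = 1/2 ⇒ 1/4 = 3/4
p2 ⇒ p2 = 1/2 ⇒ 1/2 = 1
p1 ⇔ p1 = 1/4 ⇔ 1/4 = 1
(p2 ⇒ p2) ⇒ (p1 ⇔ p1) = 1 ⇒ 1 = 1
(p2 ⇒ p3) + ((p2 ⇒ p2) ⇒ (p1 ⇔ p1)) = 3/4 + 1 = 1
p2 + p1 = 1/2 + 1/4 = 1/2
¬(p2 + p1) = ¬1/2 = 1/2
¬¬(p2 + p1) = ¬1/2 = 1/2
((p2 ⇒ p3) + ((p2 ⇒ p2) ⇒ (p1 ⇔ p1))) ⇒ ¬¬(p2 + p1) = 1 ⇒ 1/2 = 1/2
(¬p2 + ¬p1) ⇒ (((p2 ⇒ p3) + ((p2 ⇒ p2) ⇒ (p1 ⇔ p1))) ⇒ ¬¬(p2 + p1)) = 3/4 ⇒ 1/2 = 3/4
((((p2 · p1) ⇒ p2) ⇔ ((p2 ⇔ (p1 · p3)) ⇒ (p3 ⇒ (p1 ⇔ p3)))) ⇒ ((p1 · p3) ⇒ (p3 + p2))) · ((¬p2 + ¬p1) ⇒ (((p2 ⇒ p3) + ((p2 ⇒ p2) ⇒ (p1 ⇔ p1))) ⇒ ¬¬(p2 + p1))) = 1 · 3/4 = 3/4
¬(((((p2 · p1) ⇒ p2) ⇔ ((p2 ⇔ (p1 · p3)) ⇒ (p3 ⇒ (p1 ⇔ p3)))) ⇒ ((p1 · p3) ⇒ (p3 + p2))) · ((¬p2 + ¬p1) ⇒ (((p2 ⇒ p3) + ((p2 ⇒ p2) ⇒ (p1 ⇔ p1))) ⇒ ¬¬(p2 + p1)))) = ¬3/4 = 1/4

1/4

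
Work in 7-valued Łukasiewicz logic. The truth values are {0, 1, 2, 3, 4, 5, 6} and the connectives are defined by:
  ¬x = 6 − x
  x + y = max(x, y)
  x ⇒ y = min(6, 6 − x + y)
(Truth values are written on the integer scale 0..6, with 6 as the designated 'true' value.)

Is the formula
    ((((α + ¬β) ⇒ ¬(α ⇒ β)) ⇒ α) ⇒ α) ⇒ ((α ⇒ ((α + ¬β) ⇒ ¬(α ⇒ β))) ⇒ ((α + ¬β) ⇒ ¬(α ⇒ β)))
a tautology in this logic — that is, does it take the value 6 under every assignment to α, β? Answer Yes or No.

At α = 4, β = 3, for instance:
¬β = ¬3 = 3
α + ¬β = 4 + 3 = 4
α ⇒ β = 4 ⇒ 3 = 5
¬(α ⇒ β) = ¬5 = 1
(α + ¬β) ⇒ ¬(α ⇒ β) = 4 ⇒ 1 = 3
((α + ¬β) ⇒ ¬(α ⇒ β)) ⇒ α = 3 ⇒ 4 = 6
(((α + ¬β) ⇒ ¬(α ⇒ β)) ⇒ α) ⇒ α = 6 ⇒ 4 = 4
α ⇒ ((α + ¬β) ⇒ ¬(α ⇒ β)) = 4 ⇒ 3 = 5
(α ⇒ ((α + ¬β) ⇒ ¬(α ⇒ β))) ⇒ ((α + ¬β) ⇒ ¬(α ⇒ β)) = 5 ⇒ 3 = 4
((((α + ¬β) ⇒ ¬(α ⇒ β)) ⇒ α) ⇒ α) ⇒ ((α ⇒ ((α + ¬β) ⇒ ¬(α ⇒ β))) ⇒ ((α + ¬β) ⇒ ¬(α ⇒ β))) = 4 ⇒ 4 = 6
and checking the remaining 48 assignments likewise gives ≥ 6 in every case.

Yes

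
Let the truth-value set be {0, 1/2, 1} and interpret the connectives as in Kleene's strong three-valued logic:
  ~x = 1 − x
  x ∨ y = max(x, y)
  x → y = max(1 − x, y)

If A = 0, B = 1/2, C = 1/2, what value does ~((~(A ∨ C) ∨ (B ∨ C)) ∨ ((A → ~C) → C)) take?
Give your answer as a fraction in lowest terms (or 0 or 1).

A ∨ C = 0 ∨ 1/2 = 1/2
~(A ∨ C) = ~1/2 = 1/2
B ∨ C = 1/2 ∨ 1/2 = 1/2
~(A ∨ C) ∨ (B ∨ C) = 1/2 ∨ 1/2 = 1/2
~C = ~1/2 = 1/2
A → ~C = 0 → 1/2 = 1
(A → ~C) → C = 1 → 1/2 = 1/2
(~(A ∨ C) ∨ (B ∨ C)) ∨ ((A → ~C) → C) = 1/2 ∨ 1/2 = 1/2
~((~(A ∨ C) ∨ (B ∨ C)) ∨ ((A → ~C) → C)) = ~1/2 = 1/2

1/2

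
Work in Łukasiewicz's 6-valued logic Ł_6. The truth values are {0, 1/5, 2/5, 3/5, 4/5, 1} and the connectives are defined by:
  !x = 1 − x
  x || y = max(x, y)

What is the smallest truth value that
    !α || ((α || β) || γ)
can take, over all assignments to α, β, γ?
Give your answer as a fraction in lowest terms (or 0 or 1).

3/5

Take α = 2/5, β = 0, γ = 0:
!α = !2/5 = 3/5
α || β = 2/5 || 0 = 2/5
(α || β) || γ = 2/5 || 0 = 2/5
!α || ((α || β) || γ) = 3/5 || 2/5 = 3/5
No assignment yields a value below 3/5, so this is the minimum.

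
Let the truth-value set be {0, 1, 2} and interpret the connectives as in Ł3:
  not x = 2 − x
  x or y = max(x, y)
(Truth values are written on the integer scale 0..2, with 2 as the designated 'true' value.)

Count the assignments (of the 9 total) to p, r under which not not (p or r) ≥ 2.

p = 0, r = 0 ↦ 0  <
p = 0, r = 1 ↦ 1  <
p = 0, r = 2 ↦ 2  ≥
p = 1, r = 0 ↦ 1  <
p = 1, r = 1 ↦ 1  <
p = 1, r = 2 ↦ 2  ≥
p = 2, r = 0 ↦ 2  ≥
p = 2, r = 1 ↦ 2  ≥
p = 2, r = 2 ↦ 2  ≥
So 5 of the 9 assignments meet the threshold.

5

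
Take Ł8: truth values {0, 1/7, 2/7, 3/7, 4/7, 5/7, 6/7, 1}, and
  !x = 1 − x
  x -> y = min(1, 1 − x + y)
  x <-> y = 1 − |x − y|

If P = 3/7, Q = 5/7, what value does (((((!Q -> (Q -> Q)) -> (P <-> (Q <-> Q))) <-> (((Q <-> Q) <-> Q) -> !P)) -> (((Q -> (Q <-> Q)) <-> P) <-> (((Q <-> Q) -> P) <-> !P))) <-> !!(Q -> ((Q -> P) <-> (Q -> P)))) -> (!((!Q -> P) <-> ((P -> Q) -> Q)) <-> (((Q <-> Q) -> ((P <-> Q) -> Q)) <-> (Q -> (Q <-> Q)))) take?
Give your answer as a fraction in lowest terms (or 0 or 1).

!Q = !5/7 = 2/7
Q -> Q = 5/7 -> 5/7 = 1
!Q -> (Q -> Q) = 2/7 -> 1 = 1
Q <-> Q = 5/7 <-> 5/7 = 1
P <-> (Q <-> Q) = 3/7 <-> 1 = 3/7
(!Q -> (Q -> Q)) -> (P <-> (Q <-> Q)) = 1 -> 3/7 = 3/7
Q <-> Q = 5/7 <-> 5/7 = 1
(Q <-> Q) <-> Q = 1 <-> 5/7 = 5/7
!P = !3/7 = 4/7
((Q <-> Q) <-> Q) -> !P = 5/7 -> 4/7 = 6/7
((!Q -> (Q -> Q)) -> (P <-> (Q <-> Q))) <-> (((Q <-> Q) <-> Q) -> !P) = 3/7 <-> 6/7 = 4/7
Q <-> Q = 5/7 <-> 5/7 = 1
Q -> (Q <-> Q) = 5/7 -> 1 = 1
(Q -> (Q <-> Q)) <-> P = 1 <-> 3/7 = 3/7
Q <-> Q = 5/7 <-> 5/7 = 1
(Q <-> Q) -> P = 1 -> 3/7 = 3/7
!P = !3/7 = 4/7
((Q <-> Q) -> P) <-> !P = 3/7 <-> 4/7 = 6/7
((Q -> (Q <-> Q)) <-> P) <-> (((Q <-> Q) -> P) <-> !P) = 3/7 <-> 6/7 = 4/7
(((!Q -> (Q -> Q)) -> (P <-> (Q <-> Q))) <-> (((Q <-> Q) <-> Q) -> !P)) -> (((Q -> (Q <-> Q)) <-> P) <-> (((Q <-> Q) -> P) <-> !P)) = 4/7 -> 4/7 = 1
Q -> P = 5/7 -> 3/7 = 5/7
Q -> P = 5/7 -> 3/7 = 5/7
(Q -> P) <-> (Q -> P) = 5/7 <-> 5/7 = 1
Q -> ((Q -> P) <-> (Q -> P)) = 5/7 -> 1 = 1
!(Q -> ((Q -> P) <-> (Q -> P))) = !1 = 0
!!(Q -> ((Q -> P) <-> (Q -> P))) = !0 = 1
((((!Q -> (Q -> Q)) -> (P <-> (Q <-> Q))) <-> (((Q <-> Q) <-> Q) -> !P)) -> (((Q -> (Q <-> Q)) <-> P) <-> (((Q <-> Q) -> P) <-> !P))) <-> !!(Q -> ((Q -> P) <-> (Q -> P))) = 1 <-> 1 = 1
!Q = !5/7 = 2/7
!Q -> P = 2/7 -> 3/7 = 1
P -> Q = 3/7 -> 5/7 = 1
(P -> Q) -> Q = 1 -> 5/7 = 5/7
(!Q -> P) <-> ((P -> Q) -> Q) = 1 <-> 5/7 = 5/7
!((!Q -> P) <-> ((P -> Q) -> Q)) = !5/7 = 2/7
Q <-> Q = 5/7 <-> 5/7 = 1
P <-> Q = 3/7 <-> 5/7 = 5/7
(P <-> Q) -> Q = 5/7 -> 5/7 = 1
(Q <-> Q) -> ((P <-> Q) -> Q) = 1 -> 1 = 1
Q <-> Q = 5/7 <-> 5/7 = 1
Q -> (Q <-> Q) = 5/7 -> 1 = 1
((Q <-> Q) -> ((P <-> Q) -> Q)) <-> (Q -> (Q <-> Q)) = 1 <-> 1 = 1
!((!Q -> P) <-> ((P -> Q) -> Q)) <-> (((Q <-> Q) -> ((P <-> Q) -> Q)) <-> (Q -> (Q <-> Q))) = 2/7 <-> 1 = 2/7
(((((!Q -> (Q -> Q)) -> (P <-> (Q <-> Q))) <-> (((Q <-> Q) <-> Q) -> !P)) -> (((Q -> (Q <-> Q)) <-> P) <-> (((Q <-> Q) -> P) <-> !P))) <-> !!(Q -> ((Q -> P) <-> (Q -> P)))) -> (!((!Q -> P) <-> ((P -> Q) -> Q)) <-> (((Q <-> Q) -> ((P <-> Q) -> Q)) <-> (Q -> (Q <-> Q)))) = 1 -> 2/7 = 2/7

2/7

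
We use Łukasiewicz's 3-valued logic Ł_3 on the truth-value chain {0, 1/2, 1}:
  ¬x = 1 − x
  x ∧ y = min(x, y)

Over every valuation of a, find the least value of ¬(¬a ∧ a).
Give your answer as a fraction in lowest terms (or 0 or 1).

Take a = 1/2:
¬a = ¬1/2 = 1/2
¬a ∧ a = 1/2 ∧ 1/2 = 1/2
¬(¬a ∧ a) = ¬1/2 = 1/2
No assignment yields a value below 1/2, so this is the minimum.

1/2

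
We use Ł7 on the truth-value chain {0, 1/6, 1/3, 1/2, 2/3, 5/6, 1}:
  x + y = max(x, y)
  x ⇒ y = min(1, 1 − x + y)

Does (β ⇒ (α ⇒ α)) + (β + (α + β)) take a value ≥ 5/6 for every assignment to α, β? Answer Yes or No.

At α = 1/6, β = 1/2, for instance:
α ⇒ α = 1/6 ⇒ 1/6 = 1
β ⇒ (α ⇒ α) = 1/2 ⇒ 1 = 1
α + β = 1/6 + 1/2 = 1/2
β + (α + β) = 1/2 + 1/2 = 1/2
(β ⇒ (α ⇒ α)) + (β + (α + β)) = 1 + 1/2 = 1
and checking the remaining 48 assignments likewise gives ≥ 5/6 in every case.

Yes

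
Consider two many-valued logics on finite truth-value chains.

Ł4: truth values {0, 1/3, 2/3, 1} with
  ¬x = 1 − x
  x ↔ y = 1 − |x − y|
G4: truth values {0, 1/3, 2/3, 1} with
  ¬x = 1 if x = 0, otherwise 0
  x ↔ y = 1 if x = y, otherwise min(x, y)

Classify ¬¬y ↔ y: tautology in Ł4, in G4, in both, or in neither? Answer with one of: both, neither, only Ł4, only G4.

only Ł4

In Ł4: every assignment gives 1 — tautology.
In G4: at y = 1/3 the value is 1/3 — not a tautology.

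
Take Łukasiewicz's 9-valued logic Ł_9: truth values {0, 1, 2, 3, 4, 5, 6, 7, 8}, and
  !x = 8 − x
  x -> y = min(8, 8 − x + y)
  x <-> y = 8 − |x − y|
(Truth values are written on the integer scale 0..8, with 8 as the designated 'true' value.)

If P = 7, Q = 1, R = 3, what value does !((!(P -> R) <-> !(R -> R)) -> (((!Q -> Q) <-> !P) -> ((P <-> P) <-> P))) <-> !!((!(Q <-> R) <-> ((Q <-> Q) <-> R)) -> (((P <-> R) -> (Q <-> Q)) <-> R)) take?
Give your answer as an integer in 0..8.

4

P -> R = 7 -> 3 = 4
!(P -> R) = !4 = 4
R -> R = 3 -> 3 = 8
!(R -> R) = !8 = 0
!(P -> R) <-> !(R -> R) = 4 <-> 0 = 4
!Q = !1 = 7
!Q -> Q = 7 -> 1 = 2
!P = !7 = 1
(!Q -> Q) <-> !P = 2 <-> 1 = 7
P <-> P = 7 <-> 7 = 8
(P <-> P) <-> P = 8 <-> 7 = 7
((!Q -> Q) <-> !P) -> ((P <-> P) <-> P) = 7 -> 7 = 8
(!(P -> R) <-> !(R -> R)) -> (((!Q -> Q) <-> !P) -> ((P <-> P) <-> P)) = 4 -> 8 = 8
!((!(P -> R) <-> !(R -> R)) -> (((!Q -> Q) <-> !P) -> ((P <-> P) <-> P))) = !8 = 0
Q <-> R = 1 <-> 3 = 6
!(Q <-> R) = !6 = 2
Q <-> Q = 1 <-> 1 = 8
(Q <-> Q) <-> R = 8 <-> 3 = 3
!(Q <-> R) <-> ((Q <-> Q) <-> R) = 2 <-> 3 = 7
P <-> R = 7 <-> 3 = 4
Q <-> Q = 1 <-> 1 = 8
(P <-> R) -> (Q <-> Q) = 4 -> 8 = 8
((P <-> R) -> (Q <-> Q)) <-> R = 8 <-> 3 = 3
(!(Q <-> R) <-> ((Q <-> Q) <-> R)) -> (((P <-> R) -> (Q <-> Q)) <-> R) = 7 -> 3 = 4
!((!(Q <-> R) <-> ((Q <-> Q) <-> R)) -> (((P <-> R) -> (Q <-> Q)) <-> R)) = !4 = 4
!!((!(Q <-> R) <-> ((Q <-> Q) <-> R)) -> (((P <-> R) -> (Q <-> Q)) <-> R)) = !4 = 4
!((!(P -> R) <-> !(R -> R)) -> (((!Q -> Q) <-> !P) -> ((P <-> P) <-> P))) <-> !!((!(Q <-> R) <-> ((Q <-> Q) <-> R)) -> (((P <-> R) -> (Q <-> Q)) <-> R)) = 0 <-> 4 = 4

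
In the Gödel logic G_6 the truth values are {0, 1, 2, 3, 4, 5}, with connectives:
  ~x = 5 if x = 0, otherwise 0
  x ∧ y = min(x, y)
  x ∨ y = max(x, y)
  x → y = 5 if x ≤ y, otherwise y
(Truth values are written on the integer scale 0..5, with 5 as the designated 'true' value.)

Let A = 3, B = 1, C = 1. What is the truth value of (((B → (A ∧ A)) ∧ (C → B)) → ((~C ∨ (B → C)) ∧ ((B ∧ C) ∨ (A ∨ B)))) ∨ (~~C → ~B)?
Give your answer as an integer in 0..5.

A ∧ A = 3 ∧ 3 = 3
B → (A ∧ A) = 1 → 3 = 5
C → B = 1 → 1 = 5
(B → (A ∧ A)) ∧ (C → B) = 5 ∧ 5 = 5
~C = ~1 = 0
B → C = 1 → 1 = 5
~C ∨ (B → C) = 0 ∨ 5 = 5
B ∧ C = 1 ∧ 1 = 1
A ∨ B = 3 ∨ 1 = 3
(B ∧ C) ∨ (A ∨ B) = 1 ∨ 3 = 3
(~C ∨ (B → C)) ∧ ((B ∧ C) ∨ (A ∨ B)) = 5 ∧ 3 = 3
((B → (A ∧ A)) ∧ (C → B)) → ((~C ∨ (B → C)) ∧ ((B ∧ C) ∨ (A ∨ B))) = 5 → 3 = 3
~C = ~1 = 0
~~C = ~0 = 5
~B = ~1 = 0
~~C → ~B = 5 → 0 = 0
(((B → (A ∧ A)) ∧ (C → B)) → ((~C ∨ (B → C)) ∧ ((B ∧ C) ∨ (A ∨ B)))) ∨ (~~C → ~B) = 3 ∨ 0 = 3

3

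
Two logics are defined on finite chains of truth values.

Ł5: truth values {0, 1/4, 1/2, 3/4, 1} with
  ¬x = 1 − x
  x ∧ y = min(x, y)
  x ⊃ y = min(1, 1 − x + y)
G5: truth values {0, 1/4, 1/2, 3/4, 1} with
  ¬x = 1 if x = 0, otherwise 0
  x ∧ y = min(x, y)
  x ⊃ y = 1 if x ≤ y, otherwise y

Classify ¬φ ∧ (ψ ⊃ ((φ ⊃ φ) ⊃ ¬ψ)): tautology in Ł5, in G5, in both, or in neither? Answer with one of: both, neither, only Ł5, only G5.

neither

In Ł5: at φ = 0, ψ = 3/4 the value is 1/2 — not a tautology.
In G5: at φ = 0, ψ = 1/4 the value is 0 — not a tautology.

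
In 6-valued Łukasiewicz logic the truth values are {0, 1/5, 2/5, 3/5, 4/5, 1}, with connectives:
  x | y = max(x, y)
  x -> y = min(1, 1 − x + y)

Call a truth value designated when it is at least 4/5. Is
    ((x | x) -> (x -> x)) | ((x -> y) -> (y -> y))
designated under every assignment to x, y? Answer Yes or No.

Yes

At x = 1/5, y = 0, for instance:
x | x = 1/5 | 1/5 = 1/5
x -> x = 1/5 -> 1/5 = 1
(x | x) -> (x -> x) = 1/5 -> 1 = 1
x -> y = 1/5 -> 0 = 4/5
y -> y = 0 -> 0 = 1
(x -> y) -> (y -> y) = 4/5 -> 1 = 1
((x | x) -> (x -> x)) | ((x -> y) -> (y -> y)) = 1 | 1 = 1
and checking the remaining 35 assignments likewise gives ≥ 4/5 in every case.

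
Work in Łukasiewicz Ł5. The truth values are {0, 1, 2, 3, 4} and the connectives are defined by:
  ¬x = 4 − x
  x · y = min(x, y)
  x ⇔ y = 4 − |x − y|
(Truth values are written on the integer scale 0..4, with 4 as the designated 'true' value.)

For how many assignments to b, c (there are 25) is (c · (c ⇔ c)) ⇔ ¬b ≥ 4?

5

value 4: 5 assignments (counts)
value 3: 8 assignments
value 2: 6 assignments
value 1: 4 assignments
value 0: 2 assignments
So 5 of the 25 assignments meet the threshold.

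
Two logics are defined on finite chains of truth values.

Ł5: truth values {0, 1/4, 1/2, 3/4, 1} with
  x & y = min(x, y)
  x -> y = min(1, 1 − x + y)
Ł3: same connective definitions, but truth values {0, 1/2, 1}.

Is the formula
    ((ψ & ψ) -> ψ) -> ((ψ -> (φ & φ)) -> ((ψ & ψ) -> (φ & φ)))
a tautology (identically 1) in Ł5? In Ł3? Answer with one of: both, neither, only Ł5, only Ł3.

In Ł5: every assignment gives 1 — tautology.
In Ł3: every assignment gives 1 — tautology.

both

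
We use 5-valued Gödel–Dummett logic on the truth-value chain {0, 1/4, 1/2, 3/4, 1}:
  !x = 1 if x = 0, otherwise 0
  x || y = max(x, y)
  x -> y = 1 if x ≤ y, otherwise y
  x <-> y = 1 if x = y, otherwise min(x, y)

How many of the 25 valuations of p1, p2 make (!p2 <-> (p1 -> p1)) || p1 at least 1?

9

value 1: 9 assignments (counts)
value 3/4: 4 assignments
value 1/2: 4 assignments
value 1/4: 4 assignments
value 0: 4 assignments
So 9 of the 25 assignments meet the threshold.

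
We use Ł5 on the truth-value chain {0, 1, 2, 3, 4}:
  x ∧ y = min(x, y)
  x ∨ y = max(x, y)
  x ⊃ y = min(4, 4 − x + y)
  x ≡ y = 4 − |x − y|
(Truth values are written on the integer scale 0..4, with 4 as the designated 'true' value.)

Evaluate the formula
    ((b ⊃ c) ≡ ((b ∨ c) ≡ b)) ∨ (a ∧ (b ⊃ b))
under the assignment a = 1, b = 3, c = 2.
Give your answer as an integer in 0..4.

3

b ⊃ c = 3 ⊃ 2 = 3
b ∨ c = 3 ∨ 2 = 3
(b ∨ c) ≡ b = 3 ≡ 3 = 4
(b ⊃ c) ≡ ((b ∨ c) ≡ b) = 3 ≡ 4 = 3
b ⊃ b = 3 ⊃ 3 = 4
a ∧ (b ⊃ b) = 1 ∧ 4 = 1
((b ⊃ c) ≡ ((b ∨ c) ≡ b)) ∨ (a ∧ (b ⊃ b)) = 3 ∨ 1 = 3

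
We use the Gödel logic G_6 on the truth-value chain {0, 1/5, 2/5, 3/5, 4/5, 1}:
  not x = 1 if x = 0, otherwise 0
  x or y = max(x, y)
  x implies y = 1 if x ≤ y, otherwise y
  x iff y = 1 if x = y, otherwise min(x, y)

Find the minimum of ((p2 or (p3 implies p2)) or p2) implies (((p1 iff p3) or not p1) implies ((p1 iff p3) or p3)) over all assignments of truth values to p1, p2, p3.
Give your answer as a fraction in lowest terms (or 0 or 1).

1/5

Take p1 = 0, p2 = 1/5, p3 = 1/5:
p3 implies p2 = 1/5 implies 1/5 = 1
p2 or (p3 implies p2) = 1/5 or 1 = 1
(p2 or (p3 implies p2)) or p2 = 1 or 1/5 = 1
p1 iff p3 = 0 iff 1/5 = 0
not p1 = not 0 = 1
(p1 iff p3) or not p1 = 0 or 1 = 1
p1 iff p3 = 0 iff 1/5 = 0
(p1 iff p3) or p3 = 0 or 1/5 = 1/5
((p1 iff p3) or not p1) implies ((p1 iff p3) or p3) = 1 implies 1/5 = 1/5
((p2 or (p3 implies p2)) or p2) implies (((p1 iff p3) or not p1) implies ((p1 iff p3) or p3)) = 1 implies 1/5 = 1/5
No assignment yields a value below 1/5, so this is the minimum.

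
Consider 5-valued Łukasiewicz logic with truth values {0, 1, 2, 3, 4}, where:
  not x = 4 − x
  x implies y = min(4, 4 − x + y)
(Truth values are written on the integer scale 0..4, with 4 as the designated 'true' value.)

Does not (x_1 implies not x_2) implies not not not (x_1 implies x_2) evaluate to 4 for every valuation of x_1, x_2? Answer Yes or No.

No

Counterexample: take x_1 = 1, x_2 = 4.
not x_2 = not 4 = 0
x_1 implies not x_2 = 1 implies 0 = 3
not (x_1 implies not x_2) = not 3 = 1
x_1 implies x_2 = 1 implies 4 = 4
not (x_1 implies x_2) = not 4 = 0
not not (x_1 implies x_2) = not 0 = 4
not not not (x_1 implies x_2) = not 4 = 0
not (x_1 implies not x_2) implies not not not (x_1 implies x_2) = 1 implies 0 = 3
This gives 3 ≠ 4.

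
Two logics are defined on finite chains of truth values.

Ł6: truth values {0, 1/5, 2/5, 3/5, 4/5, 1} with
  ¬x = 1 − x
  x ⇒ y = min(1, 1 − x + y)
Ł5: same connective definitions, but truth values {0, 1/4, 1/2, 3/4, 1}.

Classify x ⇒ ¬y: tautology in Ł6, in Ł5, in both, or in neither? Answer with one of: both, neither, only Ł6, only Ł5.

In Ł6: at x = 1/5, y = 1 the value is 4/5 — not a tautology.
In Ł5: at x = 1/4, y = 1 the value is 3/4 — not a tautology.

neither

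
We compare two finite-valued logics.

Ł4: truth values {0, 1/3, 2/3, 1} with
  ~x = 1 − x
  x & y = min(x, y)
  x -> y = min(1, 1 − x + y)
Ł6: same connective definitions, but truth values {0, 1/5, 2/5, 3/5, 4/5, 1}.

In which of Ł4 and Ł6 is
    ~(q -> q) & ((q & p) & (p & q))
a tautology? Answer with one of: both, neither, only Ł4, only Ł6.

neither

In Ł4: at p = 0, q = 0 the value is 0 — not a tautology.
In Ł6: at p = 0, q = 0 the value is 0 — not a tautology.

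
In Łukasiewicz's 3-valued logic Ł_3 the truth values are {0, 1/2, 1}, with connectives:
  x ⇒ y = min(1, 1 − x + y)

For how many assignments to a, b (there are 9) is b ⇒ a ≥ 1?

6

a = 0, b = 0 ↦ 1  ≥
a = 0, b = 1/2 ↦ 1/2  <
a = 0, b = 1 ↦ 0  <
a = 1/2, b = 0 ↦ 1  ≥
a = 1/2, b = 1/2 ↦ 1  ≥
a = 1/2, b = 1 ↦ 1/2  <
a = 1, b = 0 ↦ 1  ≥
a = 1, b = 1/2 ↦ 1  ≥
a = 1, b = 1 ↦ 1  ≥
So 6 of the 9 assignments meet the threshold.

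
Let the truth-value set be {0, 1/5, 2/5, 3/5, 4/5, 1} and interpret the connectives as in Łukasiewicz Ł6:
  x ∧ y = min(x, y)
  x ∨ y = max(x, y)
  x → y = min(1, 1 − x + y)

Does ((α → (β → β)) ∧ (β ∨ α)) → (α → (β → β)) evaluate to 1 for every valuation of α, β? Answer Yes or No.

Yes

At α = 4/5, β = 0, for instance:
β → β = 0 → 0 = 1
α → (β → β) = 4/5 → 1 = 1
β ∨ α = 0 ∨ 4/5 = 4/5
(α → (β → β)) ∧ (β ∨ α) = 1 ∧ 4/5 = 4/5
((α → (β → β)) ∧ (β ∨ α)) → (α → (β → β)) = 4/5 → 1 = 1
and checking the remaining 35 assignments likewise gives ≥ 1 in every case.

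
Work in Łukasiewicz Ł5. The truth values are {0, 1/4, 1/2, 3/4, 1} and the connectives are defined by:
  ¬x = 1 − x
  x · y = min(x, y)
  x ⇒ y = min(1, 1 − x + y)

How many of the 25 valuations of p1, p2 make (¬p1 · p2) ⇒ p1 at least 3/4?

20

value 1: 18 assignments (counts)
value 3/4: 2 assignments (counts)
value 1/2: 3 assignments
value 1/4: 1 assignment
value 0: 1 assignment
So 20 of the 25 assignments meet the threshold.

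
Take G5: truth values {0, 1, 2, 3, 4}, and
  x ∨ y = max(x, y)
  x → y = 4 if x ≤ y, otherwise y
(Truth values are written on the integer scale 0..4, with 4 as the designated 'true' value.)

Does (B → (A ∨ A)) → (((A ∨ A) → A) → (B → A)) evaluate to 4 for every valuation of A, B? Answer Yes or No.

At A = 4, B = 1, for instance:
A ∨ A = 4 ∨ 4 = 4
B → (A ∨ A) = 1 → 4 = 4
(A ∨ A) → A = 4 → 4 = 4
B → A = 1 → 4 = 4
((A ∨ A) → A) → (B → A) = 4 → 4 = 4
(B → (A ∨ A)) → (((A ∨ A) → A) → (B → A)) = 4 → 4 = 4
and checking the remaining 24 assignments likewise gives ≥ 4 in every case.

Yes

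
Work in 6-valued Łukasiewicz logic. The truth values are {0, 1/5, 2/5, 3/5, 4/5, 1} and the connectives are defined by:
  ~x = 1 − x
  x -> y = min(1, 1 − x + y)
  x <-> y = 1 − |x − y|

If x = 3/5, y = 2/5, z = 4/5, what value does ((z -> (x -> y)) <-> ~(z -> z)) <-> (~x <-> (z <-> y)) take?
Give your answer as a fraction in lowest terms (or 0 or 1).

x -> y = 3/5 -> 2/5 = 4/5
z -> (x -> y) = 4/5 -> 4/5 = 1
z -> z = 4/5 -> 4/5 = 1
~(z -> z) = ~1 = 0
(z -> (x -> y)) <-> ~(z -> z) = 1 <-> 0 = 0
~x = ~3/5 = 2/5
z <-> y = 4/5 <-> 2/5 = 3/5
~x <-> (z <-> y) = 2/5 <-> 3/5 = 4/5
((z -> (x -> y)) <-> ~(z -> z)) <-> (~x <-> (z <-> y)) = 0 <-> 4/5 = 1/5

1/5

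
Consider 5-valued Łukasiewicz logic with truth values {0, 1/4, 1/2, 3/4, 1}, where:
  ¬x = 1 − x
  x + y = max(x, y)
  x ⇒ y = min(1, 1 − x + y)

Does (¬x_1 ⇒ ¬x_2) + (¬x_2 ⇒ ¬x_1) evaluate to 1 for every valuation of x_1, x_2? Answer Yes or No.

Yes

At x_1 = 1, x_2 = 1/2, for instance:
¬x_1 = ¬1 = 0
¬x_2 = ¬1/2 = 1/2
¬x_1 ⇒ ¬x_2 = 0 ⇒ 1/2 = 1
¬x_2 ⇒ ¬x_1 = 1/2 ⇒ 0 = 1/2
(¬x_1 ⇒ ¬x_2) + (¬x_2 ⇒ ¬x_1) = 1 + 1/2 = 1
and checking the remaining 24 assignments likewise gives ≥ 1 in every case.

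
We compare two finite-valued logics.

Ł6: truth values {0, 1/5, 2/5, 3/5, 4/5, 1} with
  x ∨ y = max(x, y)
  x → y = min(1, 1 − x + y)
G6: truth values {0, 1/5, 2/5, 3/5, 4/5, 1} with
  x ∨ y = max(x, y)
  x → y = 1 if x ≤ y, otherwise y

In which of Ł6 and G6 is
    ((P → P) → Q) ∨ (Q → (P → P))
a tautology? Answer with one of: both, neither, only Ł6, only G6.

In Ł6: every assignment gives 1 — tautology.
In G6: every assignment gives 1 — tautology.

both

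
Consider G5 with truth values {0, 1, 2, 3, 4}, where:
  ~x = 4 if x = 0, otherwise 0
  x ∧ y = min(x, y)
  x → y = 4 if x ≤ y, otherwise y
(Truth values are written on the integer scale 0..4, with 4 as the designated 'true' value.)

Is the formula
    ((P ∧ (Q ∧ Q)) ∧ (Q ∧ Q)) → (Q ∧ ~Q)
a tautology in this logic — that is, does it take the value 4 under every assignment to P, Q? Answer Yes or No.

Counterexample: take P = 1, Q = 1.
Q ∧ Q = 1 ∧ 1 = 1
P ∧ (Q ∧ Q) = 1 ∧ 1 = 1
Q ∧ Q = 1 ∧ 1 = 1
(P ∧ (Q ∧ Q)) ∧ (Q ∧ Q) = 1 ∧ 1 = 1
~Q = ~1 = 0
Q ∧ ~Q = 1 ∧ 0 = 0
((P ∧ (Q ∧ Q)) ∧ (Q ∧ Q)) → (Q ∧ ~Q) = 1 → 0 = 0
This gives 0 ≠ 4.

No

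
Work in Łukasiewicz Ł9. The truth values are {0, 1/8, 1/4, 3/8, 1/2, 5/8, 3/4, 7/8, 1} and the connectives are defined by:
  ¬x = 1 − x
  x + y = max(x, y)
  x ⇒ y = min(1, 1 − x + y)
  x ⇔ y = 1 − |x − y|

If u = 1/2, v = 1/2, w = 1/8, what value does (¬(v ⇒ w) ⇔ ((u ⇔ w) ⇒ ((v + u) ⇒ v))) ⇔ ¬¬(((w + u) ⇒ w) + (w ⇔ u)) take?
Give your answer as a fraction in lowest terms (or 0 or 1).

3/4

v ⇒ w = 1/2 ⇒ 1/8 = 5/8
¬(v ⇒ w) = ¬5/8 = 3/8
u ⇔ w = 1/2 ⇔ 1/8 = 5/8
v + u = 1/2 + 1/2 = 1/2
(v + u) ⇒ v = 1/2 ⇒ 1/2 = 1
(u ⇔ w) ⇒ ((v + u) ⇒ v) = 5/8 ⇒ 1 = 1
¬(v ⇒ w) ⇔ ((u ⇔ w) ⇒ ((v + u) ⇒ v)) = 3/8 ⇔ 1 = 3/8
w + u = 1/8 + 1/2 = 1/2
(w + u) ⇒ w = 1/2 ⇒ 1/8 = 5/8
w ⇔ u = 1/8 ⇔ 1/2 = 5/8
((w + u) ⇒ w) + (w ⇔ u) = 5/8 + 5/8 = 5/8
¬(((w + u) ⇒ w) + (w ⇔ u)) = ¬5/8 = 3/8
¬¬(((w + u) ⇒ w) + (w ⇔ u)) = ¬3/8 = 5/8
(¬(v ⇒ w) ⇔ ((u ⇔ w) ⇒ ((v + u) ⇒ v))) ⇔ ¬¬(((w + u) ⇒ w) + (w ⇔ u)) = 3/8 ⇔ 5/8 = 3/4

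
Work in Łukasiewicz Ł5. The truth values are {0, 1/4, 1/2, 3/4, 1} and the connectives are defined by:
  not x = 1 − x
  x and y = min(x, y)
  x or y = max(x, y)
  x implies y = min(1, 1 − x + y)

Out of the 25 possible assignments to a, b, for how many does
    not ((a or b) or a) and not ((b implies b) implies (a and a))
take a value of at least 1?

value 1: 1 assignment (counts)
value 3/4: 3 assignments
value 1/2: 5 assignments
value 1/4: 7 assignments
value 0: 9 assignments
So 1 of the 25 assignments meets the threshold.

1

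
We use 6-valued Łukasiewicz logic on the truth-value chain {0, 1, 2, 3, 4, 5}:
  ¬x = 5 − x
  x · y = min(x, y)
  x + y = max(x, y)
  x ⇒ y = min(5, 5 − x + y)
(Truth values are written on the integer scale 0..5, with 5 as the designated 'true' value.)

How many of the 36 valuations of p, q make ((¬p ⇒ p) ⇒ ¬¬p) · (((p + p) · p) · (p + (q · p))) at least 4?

12

value 5: 6 assignments (counts)
value 4: 6 assignments (counts)
value 3: 6 assignments
value 2: 6 assignments
value 1: 6 assignments
value 0: 6 assignments
So 12 of the 36 assignments meet the threshold.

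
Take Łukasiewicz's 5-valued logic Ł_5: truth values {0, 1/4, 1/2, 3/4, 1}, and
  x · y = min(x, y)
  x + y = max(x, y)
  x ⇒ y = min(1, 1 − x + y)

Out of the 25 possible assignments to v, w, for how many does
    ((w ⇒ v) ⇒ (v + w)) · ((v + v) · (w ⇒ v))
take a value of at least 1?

5

value 1: 5 assignments (counts)
value 3/4: 5 assignments
value 1/2: 5 assignments
value 1/4: 5 assignments
value 0: 5 assignments
So 5 of the 25 assignments meet the threshold.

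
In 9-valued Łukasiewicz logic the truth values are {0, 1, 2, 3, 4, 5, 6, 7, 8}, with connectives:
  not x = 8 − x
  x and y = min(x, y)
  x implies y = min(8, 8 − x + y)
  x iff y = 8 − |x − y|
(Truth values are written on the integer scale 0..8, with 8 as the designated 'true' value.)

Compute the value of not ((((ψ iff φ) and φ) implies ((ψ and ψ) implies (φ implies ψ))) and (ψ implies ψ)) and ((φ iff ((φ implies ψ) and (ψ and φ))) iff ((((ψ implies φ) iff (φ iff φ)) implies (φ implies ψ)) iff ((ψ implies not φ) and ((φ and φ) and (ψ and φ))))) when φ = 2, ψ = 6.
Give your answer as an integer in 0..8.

ψ iff φ = 6 iff 2 = 4
(ψ iff φ) and φ = 4 and 2 = 2
ψ and ψ = 6 and 6 = 6
φ implies ψ = 2 implies 6 = 8
(ψ and ψ) implies (φ implies ψ) = 6 implies 8 = 8
((ψ iff φ) and φ) implies ((ψ and ψ) implies (φ implies ψ)) = 2 implies 8 = 8
ψ implies ψ = 6 implies 6 = 8
(((ψ iff φ) and φ) implies ((ψ and ψ) implies (φ implies ψ))) and (ψ implies ψ) = 8 and 8 = 8
not ((((ψ iff φ) and φ) implies ((ψ and ψ) implies (φ implies ψ))) and (ψ implies ψ)) = not 8 = 0
φ implies ψ = 2 implies 6 = 8
ψ and φ = 6 and 2 = 2
(φ implies ψ) and (ψ and φ) = 8 and 2 = 2
φ iff ((φ implies ψ) and (ψ and φ)) = 2 iff 2 = 8
ψ implies φ = 6 implies 2 = 4
φ iff φ = 2 iff 2 = 8
(ψ implies φ) iff (φ iff φ) = 4 iff 8 = 4
φ implies ψ = 2 implies 6 = 8
((ψ implies φ) iff (φ iff φ)) implies (φ implies ψ) = 4 implies 8 = 8
not φ = not 2 = 6
ψ implies not φ = 6 implies 6 = 8
φ and φ = 2 and 2 = 2
ψ and φ = 6 and 2 = 2
(φ and φ) and (ψ and φ) = 2 and 2 = 2
(ψ implies not φ) and ((φ and φ) and (ψ and φ)) = 8 and 2 = 2
(((ψ implies φ) iff (φ iff φ)) implies (φ implies ψ)) iff ((ψ implies not φ) and ((φ and φ) and (ψ and φ))) = 8 iff 2 = 2
(φ iff ((φ implies ψ) and (ψ and φ))) iff ((((ψ implies φ) iff (φ iff φ)) implies (φ implies ψ)) iff ((ψ implies not φ) and ((φ and φ) and (ψ and φ)))) = 8 iff 2 = 2
not ((((ψ iff φ) and φ) implies ((ψ and ψ) implies (φ implies ψ))) and (ψ implies ψ)) and ((φ iff ((φ implies ψ) and (ψ and φ))) iff ((((ψ implies φ) iff (φ iff φ)) implies (φ implies ψ)) iff ((ψ implies not φ) and ((φ and φ) and (ψ and φ))))) = 0 and 2 = 0

0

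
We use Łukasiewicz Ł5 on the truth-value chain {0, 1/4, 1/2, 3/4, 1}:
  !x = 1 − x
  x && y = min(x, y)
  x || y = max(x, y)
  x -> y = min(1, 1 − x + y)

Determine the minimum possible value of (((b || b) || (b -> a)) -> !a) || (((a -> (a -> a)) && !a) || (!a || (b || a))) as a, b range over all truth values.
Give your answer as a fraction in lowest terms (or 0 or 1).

Take a = 1/2, b = 0:
b || b = 0 || 0 = 0
b -> a = 0 -> 1/2 = 1
(b || b) || (b -> a) = 0 || 1 = 1
!a = !1/2 = 1/2
((b || b) || (b -> a)) -> !a = 1 -> 1/2 = 1/2
a -> a = 1/2 -> 1/2 = 1
a -> (a -> a) = 1/2 -> 1 = 1
!a = !1/2 = 1/2
(a -> (a -> a)) && !a = 1 && 1/2 = 1/2
!a = !1/2 = 1/2
b || a = 0 || 1/2 = 1/2
!a || (b || a) = 1/2 || 1/2 = 1/2
((a -> (a -> a)) && !a) || (!a || (b || a)) = 1/2 || 1/2 = 1/2
(((b || b) || (b -> a)) -> !a) || (((a -> (a -> a)) && !a) || (!a || (b || a))) = 1/2 || 1/2 = 1/2
No assignment yields a value below 1/2, so this is the minimum.

1/2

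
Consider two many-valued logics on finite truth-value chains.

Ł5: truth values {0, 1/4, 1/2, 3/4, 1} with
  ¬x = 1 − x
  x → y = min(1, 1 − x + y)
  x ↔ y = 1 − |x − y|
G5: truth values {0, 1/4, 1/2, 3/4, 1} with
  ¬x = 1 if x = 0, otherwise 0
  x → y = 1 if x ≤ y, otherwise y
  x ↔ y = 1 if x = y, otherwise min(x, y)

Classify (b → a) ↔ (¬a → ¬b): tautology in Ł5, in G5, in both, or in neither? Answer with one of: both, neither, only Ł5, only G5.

In Ł5: every assignment gives 1 — tautology.
In G5: at a = 1/4, b = 1/2 the value is 1/4 — not a tautology.

only Ł5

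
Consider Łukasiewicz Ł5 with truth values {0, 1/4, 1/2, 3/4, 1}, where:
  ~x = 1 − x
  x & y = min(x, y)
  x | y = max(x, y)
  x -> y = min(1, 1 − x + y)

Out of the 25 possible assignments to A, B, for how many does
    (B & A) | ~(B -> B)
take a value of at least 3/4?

value 1: 1 assignment (counts)
value 3/4: 3 assignments (counts)
value 1/2: 5 assignments
value 1/4: 7 assignments
value 0: 9 assignments
So 4 of the 25 assignments meet the threshold.

4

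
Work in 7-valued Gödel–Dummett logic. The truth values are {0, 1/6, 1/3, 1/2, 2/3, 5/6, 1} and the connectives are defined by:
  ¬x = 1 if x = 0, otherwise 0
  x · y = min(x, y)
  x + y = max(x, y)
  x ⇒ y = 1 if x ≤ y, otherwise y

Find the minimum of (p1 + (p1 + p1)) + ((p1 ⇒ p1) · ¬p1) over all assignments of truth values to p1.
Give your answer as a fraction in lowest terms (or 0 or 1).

Take p1 = 1/6:
p1 + p1 = 1/6 + 1/6 = 1/6
p1 + (p1 + p1) = 1/6 + 1/6 = 1/6
p1 ⇒ p1 = 1/6 ⇒ 1/6 = 1
¬p1 = ¬1/6 = 0
(p1 ⇒ p1) · ¬p1 = 1 · 0 = 0
(p1 + (p1 + p1)) + ((p1 ⇒ p1) · ¬p1) = 1/6 + 0 = 1/6
No assignment yields a value below 1/6, so this is the minimum.

1/6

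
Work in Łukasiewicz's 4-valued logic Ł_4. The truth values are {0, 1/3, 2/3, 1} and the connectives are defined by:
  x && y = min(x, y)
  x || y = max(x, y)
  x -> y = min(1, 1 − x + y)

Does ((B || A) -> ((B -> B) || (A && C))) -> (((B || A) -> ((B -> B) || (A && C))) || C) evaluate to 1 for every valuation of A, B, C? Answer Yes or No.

Yes

At A = 1/3, B = 0, C = 2/3, for instance:
B || A = 0 || 1/3 = 1/3
B -> B = 0 -> 0 = 1
A && C = 1/3 && 2/3 = 1/3
(B -> B) || (A && C) = 1 || 1/3 = 1
(B || A) -> ((B -> B) || (A && C)) = 1/3 -> 1 = 1
((B || A) -> ((B -> B) || (A && C))) || C = 1 || 2/3 = 1
((B || A) -> ((B -> B) || (A && C))) -> (((B || A) -> ((B -> B) || (A && C))) || C) = 1 -> 1 = 1
and checking the remaining 63 assignments likewise gives ≥ 1 in every case.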